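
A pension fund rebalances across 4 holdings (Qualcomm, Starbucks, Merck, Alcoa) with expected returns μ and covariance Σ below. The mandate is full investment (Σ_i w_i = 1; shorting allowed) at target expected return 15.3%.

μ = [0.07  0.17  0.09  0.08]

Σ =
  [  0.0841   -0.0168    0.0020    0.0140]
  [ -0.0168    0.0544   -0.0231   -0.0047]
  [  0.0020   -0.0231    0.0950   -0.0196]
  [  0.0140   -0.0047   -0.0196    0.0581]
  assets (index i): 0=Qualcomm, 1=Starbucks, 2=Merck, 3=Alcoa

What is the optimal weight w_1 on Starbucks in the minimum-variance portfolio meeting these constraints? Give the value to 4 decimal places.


0.7930

g=Σ⁻¹μ = [1.3524  4.8338  2.5707  2.3093]
h=Σ⁻¹𝟙 = [14.2151  35.0219  23.8304  24.6586]
a=μᵀg=1.332519  b=𝟙ᵀg=11.066196  c=𝟙ᵀh=97.725931  D=ac−b²=7.760949
λ₁=(c·0.153−b)/D = (97.725931·0.153−11.066196)/7.760949 = 0.500695
λ₂=(a−b·0.153)/D = (1.332519−11.066196·0.153)/7.760949 = -0.046465
w* = 0.500695·g + -0.046465·h:
  w_0 = 0.500695·1.3524 + -0.046465·14.2151 = 0.0166  (Qualcomm)
  w_1 = 0.500695·4.8338 + -0.046465·35.0219 = 0.7930  (Starbucks)
  w_2 = 0.500695·2.5707 + -0.046465·23.8304 = 0.1799  (Merck)
  w_3 = 0.500695·2.3093 + -0.046465·24.6586 = 0.0105  (Alcoa)
Σw_i=1.0000  μᵀw=0.1530
σ²=wᵀΣw=λ₁·μ_p+λ₂ = 0.500695·0.153 + -0.046465 = 0.030142 ≈ 0.0301


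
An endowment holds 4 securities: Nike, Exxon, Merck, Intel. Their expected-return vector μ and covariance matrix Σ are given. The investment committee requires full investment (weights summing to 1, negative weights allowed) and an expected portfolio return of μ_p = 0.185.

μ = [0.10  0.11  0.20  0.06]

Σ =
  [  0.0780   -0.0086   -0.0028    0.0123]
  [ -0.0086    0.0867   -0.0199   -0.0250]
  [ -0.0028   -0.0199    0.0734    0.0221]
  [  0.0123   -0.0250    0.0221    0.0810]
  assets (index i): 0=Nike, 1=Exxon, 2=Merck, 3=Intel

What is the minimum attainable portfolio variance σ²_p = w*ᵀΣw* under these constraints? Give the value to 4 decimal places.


0.0384

g=Σ⁻¹μ = [1.6052  2.2735  3.3137  0.2946]
h=Σ⁻¹𝟙 = [13.6934  20.0400  15.9352  12.1037]
a=μᵀg=1.091026  b=𝟙ᵀg=7.487009  c=𝟙ᵀh=61.772366  D=ac−b²=11.339925
λ₁=(c·0.185−b)/D = (61.772366·0.185−7.487009)/11.339925 = 0.347522
λ₂=(a−b·0.185)/D = (1.091026−7.487009·0.185)/11.339925 = -0.025932
w* = 0.347522·g + -0.025932·h:
  w_0 = 0.347522·1.6052 + -0.025932·13.6934 = 0.2027  (Nike)
  w_1 = 0.347522·2.2735 + -0.025932·20.0400 = 0.2704  (Exxon)
  w_2 = 0.347522·3.3137 + -0.025932·15.9352 = 0.7384  (Merck)
  w_3 = 0.347522·0.2946 + -0.025932·12.1037 = -0.2115  (Intel)
Σw_i=1.0000  μᵀw=0.1850
σ²=wᵀΣw=λ₁·μ_p+λ₂ = 0.347522·0.185 + -0.025932 = 0.038359 ≈ 0.0384


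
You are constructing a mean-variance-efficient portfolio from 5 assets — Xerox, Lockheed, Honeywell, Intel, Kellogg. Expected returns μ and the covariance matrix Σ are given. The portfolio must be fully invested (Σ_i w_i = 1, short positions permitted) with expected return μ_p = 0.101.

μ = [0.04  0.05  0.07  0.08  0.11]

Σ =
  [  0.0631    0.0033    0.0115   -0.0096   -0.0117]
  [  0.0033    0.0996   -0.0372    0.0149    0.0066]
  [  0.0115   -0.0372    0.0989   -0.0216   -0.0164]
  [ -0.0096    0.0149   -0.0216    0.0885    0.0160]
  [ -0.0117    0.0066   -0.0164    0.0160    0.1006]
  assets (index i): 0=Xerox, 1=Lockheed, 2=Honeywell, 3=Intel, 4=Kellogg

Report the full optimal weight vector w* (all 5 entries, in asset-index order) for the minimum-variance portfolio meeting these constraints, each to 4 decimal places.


-0.1716  -0.0026  0.3337  0.2607  0.5798

x=Σ⁻¹μ = [0.7228  0.7451  1.3113  0.9619  1.1894]
y=Σ⁻¹𝟙 = [16.0028  13.5571  18.1563  13.0516  11.7962]
a=μᵀx=0.365751  b=𝟙ᵀx=4.930612  c=𝟙ᵀy=72.563910  D=ac−b²=2.229379
λ₁=(c·0.101−b)/D = (72.563910·0.101−4.930612)/2.229379 = 1.075790
λ₂=(a−b·0.101)/D = (0.365751−4.930612·0.101)/2.229379 = -0.059317
w* = 1.075790·x + -0.059317·y:
  w_0 = 1.075790·0.7228 + -0.059317·16.0028 = -0.1716  (Xerox)
  w_1 = 1.075790·0.7451 + -0.059317·13.5571 = -0.0026  (Lockheed)
  w_2 = 1.075790·1.3113 + -0.059317·18.1563 = 0.3337  (Honeywell)
  w_3 = 1.075790·0.9619 + -0.059317·13.0516 = 0.2607  (Intel)
  w_4 = 1.075790·1.1894 + -0.059317·11.7962 = 0.5798  (Kellogg)
Σw_i=1.0000  μᵀw=0.1010
σ²=wᵀΣw=λ₁·μ_p+λ₂ = 1.075790·0.101 + -0.059317 = 0.049337 ≈ 0.0493


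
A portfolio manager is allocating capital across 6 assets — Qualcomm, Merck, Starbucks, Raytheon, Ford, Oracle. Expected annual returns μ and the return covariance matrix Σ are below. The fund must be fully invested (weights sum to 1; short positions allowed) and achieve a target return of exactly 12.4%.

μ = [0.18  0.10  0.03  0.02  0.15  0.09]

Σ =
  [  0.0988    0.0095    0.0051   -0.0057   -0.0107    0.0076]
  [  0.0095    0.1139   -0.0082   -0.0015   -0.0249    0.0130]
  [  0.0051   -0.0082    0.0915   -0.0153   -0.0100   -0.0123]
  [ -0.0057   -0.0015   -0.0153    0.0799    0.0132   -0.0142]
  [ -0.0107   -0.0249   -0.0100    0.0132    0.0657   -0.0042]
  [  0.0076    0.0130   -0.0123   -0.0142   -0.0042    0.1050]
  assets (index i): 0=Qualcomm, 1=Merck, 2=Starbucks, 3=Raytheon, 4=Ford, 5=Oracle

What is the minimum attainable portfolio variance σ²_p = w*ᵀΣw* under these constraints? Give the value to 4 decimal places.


g=Σ⁻¹μ = [1.9473  1.4035  0.8396  0.1767  3.2753  0.7957]
h=Σ⁻¹𝟙 = [10.2982  12.8887  18.1815  15.4875  22.2244  12.2960]
a=μᵀg=1.082494  b=𝟙ᵀg=8.438044  c=𝟙ᵀh=91.376349  D=ac−b²=27.713760
λ₁=(c·0.124−b)/D = (91.376349·0.124−8.438044)/27.713760 = 0.104375
λ₂=(a−b·0.124)/D = (1.082494−8.438044·0.124)/27.713760 = 0.001305
w* = 0.104375·g + 0.001305·h:
  w_0 = 0.104375·1.9473 + 0.001305·10.2982 = 0.2167  (Qualcomm)
  w_1 = 0.104375·1.4035 + 0.001305·12.8887 = 0.1633  (Merck)
  w_2 = 0.104375·0.8396 + 0.001305·18.1815 = 0.1114  (Starbucks)
  w_3 = 0.104375·0.1767 + 0.001305·15.4875 = 0.0387  (Raytheon)
  w_4 = 0.104375·3.2753 + 0.001305·22.2244 = 0.3709  (Ford)
  w_5 = 0.104375·0.7957 + 0.001305·12.2960 = 0.0991  (Oracle)
Σw_i=1.0000  μᵀw=0.1240
σ²=wᵀΣw=λ₁·μ_p+λ₂ = 0.104375·0.124 + 0.001305 = 0.014248 ≈ 0.0142

0.0142


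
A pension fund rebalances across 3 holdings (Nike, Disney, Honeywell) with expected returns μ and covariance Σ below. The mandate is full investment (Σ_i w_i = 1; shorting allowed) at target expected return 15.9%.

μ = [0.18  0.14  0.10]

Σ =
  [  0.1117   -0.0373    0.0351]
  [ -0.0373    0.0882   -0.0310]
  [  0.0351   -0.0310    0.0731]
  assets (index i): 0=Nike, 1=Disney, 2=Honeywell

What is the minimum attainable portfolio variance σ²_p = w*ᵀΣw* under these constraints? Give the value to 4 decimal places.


x=Σ⁻¹μ = [2.1152  3.0621  1.6509]
y=Σ⁻¹𝟙 = [10.7217  22.1762  17.9361]
a=μᵀx=0.974518  b=𝟙ᵀx=6.828182  c=𝟙ᵀy=50.833991  D=ac−b²=2.914572
λ₁=(c·0.159−b)/D = (50.833991·0.159−6.828182)/2.914572 = 0.430397
λ₂=(a−b·0.159)/D = (0.974518−6.828182·0.159)/2.914572 = -0.038140
w* = 0.430397·x + -0.038140·y:
  w_0 = 0.430397·2.1152 + -0.038140·10.7217 = 0.5015  (Nike)
  w_1 = 0.430397·3.0621 + -0.038140·22.1762 = 0.4721  (Disney)
  w_2 = 0.430397·1.6509 + -0.038140·17.9361 = 0.0265  (Honeywell)
Σw_i=1.0000  μᵀw=0.1590
σ²=wᵀΣw=λ₁·μ_p+λ₂ = 0.430397·0.159 + -0.038140 = 0.030293 ≈ 0.0303

0.0303


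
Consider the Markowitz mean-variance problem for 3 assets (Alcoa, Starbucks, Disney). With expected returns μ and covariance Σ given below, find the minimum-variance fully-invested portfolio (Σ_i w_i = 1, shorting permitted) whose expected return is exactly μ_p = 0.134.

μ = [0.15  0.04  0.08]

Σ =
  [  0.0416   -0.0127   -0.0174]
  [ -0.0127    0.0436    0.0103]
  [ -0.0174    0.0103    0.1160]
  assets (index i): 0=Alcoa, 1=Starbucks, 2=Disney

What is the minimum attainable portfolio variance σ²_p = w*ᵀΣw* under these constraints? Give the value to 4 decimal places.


0.0242

p=Σ⁻¹μ = [4.7290  2.0065  1.2208]
q=Σ⁻¹𝟙 = [38.4790  31.4028  11.6042]
a=μᵀp=0.887272  b=𝟙ᵀp=7.956303  c=𝟙ᵀq=81.486005  D=ac−b²=8.997507
λ₁=(c·0.134−b)/D = (81.486005·0.134−7.956303)/8.997507 = 0.329294
λ₂=(a−b·0.134)/D = (0.887272−7.956303·0.134)/8.997507 = -0.019880
w* = 0.329294·p + -0.019880·q:
  w_0 = 0.329294·4.7290 + -0.019880·38.4790 = 0.7922  (Alcoa)
  w_1 = 0.329294·2.0065 + -0.019880·31.4028 = 0.0364  (Starbucks)
  w_2 = 0.329294·1.2208 + -0.019880·11.6042 = 0.1713  (Disney)
Σw_i=1.0000  μᵀw=0.1340
σ²=wᵀΣw=λ₁·μ_p+λ₂ = 0.329294·0.134 + -0.019880 = 0.024245 ≈ 0.0242


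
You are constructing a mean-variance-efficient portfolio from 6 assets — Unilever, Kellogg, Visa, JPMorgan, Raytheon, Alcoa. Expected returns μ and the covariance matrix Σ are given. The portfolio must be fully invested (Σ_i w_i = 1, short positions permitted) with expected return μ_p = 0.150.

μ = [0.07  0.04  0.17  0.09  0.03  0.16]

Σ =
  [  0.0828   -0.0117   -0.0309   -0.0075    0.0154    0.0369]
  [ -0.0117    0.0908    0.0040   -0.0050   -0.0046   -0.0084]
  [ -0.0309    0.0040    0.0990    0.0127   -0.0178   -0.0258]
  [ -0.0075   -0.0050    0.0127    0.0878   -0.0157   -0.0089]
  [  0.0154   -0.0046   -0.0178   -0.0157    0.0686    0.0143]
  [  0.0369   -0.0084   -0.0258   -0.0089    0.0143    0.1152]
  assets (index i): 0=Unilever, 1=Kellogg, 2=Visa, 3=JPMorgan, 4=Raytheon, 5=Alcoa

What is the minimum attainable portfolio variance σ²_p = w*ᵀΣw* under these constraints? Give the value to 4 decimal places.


0.0287

p=Σ⁻¹μ = [1.0904  0.7251  2.4527  1.1116  0.7923  1.6293]
q=Σ⁻¹𝟙 = [15.2304  14.6794  17.6716  15.0711  18.5743  7.6888]
a=μᵀp=0.906786  b=𝟙ᵀp=7.801326  c=𝟙ᵀq=88.915703  D=ac−b²=19.766819
λ₁=(c·0.150−b)/D = (88.915703·0.150−7.801326)/19.766819 = 0.280067
λ₂=(a−b·0.150)/D = (0.906786−7.801326·0.150)/19.766819 = -0.013326
w* = 0.280067·p + -0.013326·q:
  w_0 = 0.280067·1.0904 + -0.013326·15.2304 = 0.1024  (Unilever)
  w_1 = 0.280067·0.7251 + -0.013326·14.6794 = 0.0074  (Kellogg)
  w_2 = 0.280067·2.4527 + -0.013326·17.6716 = 0.4514  (Visa)
  w_3 = 0.280067·1.1116 + -0.013326·15.0711 = 0.1105  (JPMorgan)
  w_4 = 0.280067·0.7923 + -0.013326·18.5743 = -0.0256  (Raytheon)
  w_5 = 0.280067·1.6293 + -0.013326·7.6888 = 0.3539  (Alcoa)
Σw_i=1.0000  μᵀw=0.1500
σ²=wᵀΣw=λ₁·μ_p+λ₂ = 0.280067·0.150 + -0.013326 = 0.028684 ≈ 0.0287


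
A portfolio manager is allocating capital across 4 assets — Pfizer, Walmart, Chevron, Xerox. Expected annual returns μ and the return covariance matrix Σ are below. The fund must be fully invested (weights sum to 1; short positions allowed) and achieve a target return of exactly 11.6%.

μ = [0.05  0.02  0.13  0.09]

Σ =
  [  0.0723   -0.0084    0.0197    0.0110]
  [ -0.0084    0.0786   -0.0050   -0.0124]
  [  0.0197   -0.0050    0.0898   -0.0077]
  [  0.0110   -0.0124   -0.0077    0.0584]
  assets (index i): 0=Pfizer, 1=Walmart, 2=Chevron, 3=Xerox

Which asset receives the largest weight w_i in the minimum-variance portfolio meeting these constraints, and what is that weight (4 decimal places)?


g=Σ⁻¹μ = [0.0340  0.6607  1.6391  1.8911]
h=Σ⁻¹𝟙 = [9.5353  17.7507  11.8032  20.6525]
a=μᵀg=0.398201  b=𝟙ᵀg=4.224925  c=𝟙ᵀh=59.741742  D=ac−b²=5.939251
λ₁=(c·0.116−b)/D = (59.741742·0.116−4.224925)/5.939251 = 0.455464
λ₂=(a−b·0.116)/D = (0.398201−4.224925·0.116)/5.939251 = -0.015472
w* = 0.455464·g + -0.015472·h:
  w_0 = 0.455464·0.0340 + -0.015472·9.5353 = -0.1321  (Pfizer)
  w_1 = 0.455464·0.6607 + -0.015472·17.7507 = 0.0263  (Walmart)
  w_2 = 0.455464·1.6391 + -0.015472·11.8032 = 0.5640  (Chevron)
  w_3 = 0.455464·1.8911 + -0.015472·20.6525 = 0.5418  (Xerox)
Σw_i=1.0000  μᵀw=0.1160
σ²=wᵀΣw=λ₁·μ_p+λ₂ = 0.455464·0.116 + -0.015472 = 0.037362 ≈ 0.0374

Chevron (0.5640)


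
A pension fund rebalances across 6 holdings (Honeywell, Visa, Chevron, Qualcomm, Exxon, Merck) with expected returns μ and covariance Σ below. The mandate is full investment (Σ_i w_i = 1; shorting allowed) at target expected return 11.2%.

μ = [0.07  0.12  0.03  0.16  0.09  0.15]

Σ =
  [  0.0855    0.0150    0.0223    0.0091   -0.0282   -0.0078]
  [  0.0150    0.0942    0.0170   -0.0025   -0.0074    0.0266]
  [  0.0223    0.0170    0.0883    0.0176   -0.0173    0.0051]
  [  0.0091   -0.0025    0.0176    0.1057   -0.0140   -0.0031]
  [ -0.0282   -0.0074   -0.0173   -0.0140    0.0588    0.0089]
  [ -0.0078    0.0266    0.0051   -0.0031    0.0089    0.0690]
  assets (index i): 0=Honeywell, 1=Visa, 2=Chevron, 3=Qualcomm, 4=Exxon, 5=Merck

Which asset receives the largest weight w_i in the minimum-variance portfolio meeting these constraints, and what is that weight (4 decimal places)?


g=Σ⁻¹μ = [1.5097  0.7941  -0.1786  1.8111  2.4584  1.8159]
h=Σ⁻¹𝟙 = [18.0530  5.9232  8.7522  10.8659  30.0258  10.2185]
a=μᵀg=0.979045  b=𝟙ᵀg=8.210693  c=𝟙ᵀh=83.838508  D=ac−b²=14.666185
λ₁=(c·0.112−b)/D = (83.838508·0.112−8.210693)/14.666185 = 0.080404
λ₂=(a−b·0.112)/D = (0.979045−8.210693·0.112)/14.666185 = 0.004053
w* = 0.080404·g + 0.004053·h:
  w_0 = 0.080404·1.5097 + 0.004053·18.0530 = 0.1946  (Honeywell)
  w_1 = 0.080404·0.7941 + 0.004053·5.9232 = 0.0879  (Visa)
  w_2 = 0.080404·-0.1786 + 0.004053·8.7522 = 0.0211  (Chevron)
  w_3 = 0.080404·1.8111 + 0.004053·10.8659 = 0.1897  (Qualcomm)
  w_4 = 0.080404·2.4584 + 0.004053·30.0258 = 0.3194  (Exxon)
  w_5 = 0.080404·1.8159 + 0.004053·10.2185 = 0.1874  (Merck)
Σw_i=1.0000  μᵀw=0.1120
σ²=wᵀΣw=λ₁·μ_p+λ₂ = 0.080404·0.112 + 0.004053 = 0.013059 ≈ 0.0131

Exxon (0.3194)


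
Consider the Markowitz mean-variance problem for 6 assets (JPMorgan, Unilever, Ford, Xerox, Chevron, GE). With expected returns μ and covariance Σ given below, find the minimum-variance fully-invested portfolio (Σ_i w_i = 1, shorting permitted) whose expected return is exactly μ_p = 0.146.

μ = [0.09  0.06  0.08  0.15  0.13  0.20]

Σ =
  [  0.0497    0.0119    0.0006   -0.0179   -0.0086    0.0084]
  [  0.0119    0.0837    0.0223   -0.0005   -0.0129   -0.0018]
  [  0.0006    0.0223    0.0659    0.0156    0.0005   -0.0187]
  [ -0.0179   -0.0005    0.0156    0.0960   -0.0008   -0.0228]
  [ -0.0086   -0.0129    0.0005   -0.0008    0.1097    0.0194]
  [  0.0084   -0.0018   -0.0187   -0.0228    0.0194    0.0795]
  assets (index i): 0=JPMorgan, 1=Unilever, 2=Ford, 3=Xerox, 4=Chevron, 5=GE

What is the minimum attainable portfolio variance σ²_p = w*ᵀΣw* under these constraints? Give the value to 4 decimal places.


0.0151

u=Σ⁻¹μ = [2.2593  0.2356  1.4001  2.5063  0.8495  3.1232]
v=Σ⁻¹𝟙 = [23.0884  6.9884  13.1485  16.4777  8.9922  15.9215]
a=μᵀu=1.440504  b=𝟙ᵀu=10.374084  c=𝟙ᵀv=84.616748  D=ac−b²=14.269110
λ₁=(c·0.146−b)/D = (84.616748·0.146−10.374084)/14.269110 = 0.138759
λ₂=(a−b·0.146)/D = (1.440504−10.374084·0.146)/14.269110 = -0.005194
w* = 0.138759·u + -0.005194·v:
  w_0 = 0.138759·2.2593 + -0.005194·23.0884 = 0.1936  (JPMorgan)
  w_1 = 0.138759·0.2356 + -0.005194·6.9884 = -0.0036  (Unilever)
  w_2 = 0.138759·1.4001 + -0.005194·13.1485 = 0.1260  (Ford)
  w_3 = 0.138759·2.5063 + -0.005194·16.4777 = 0.2622  (Xerox)
  w_4 = 0.138759·0.8495 + -0.005194·8.9922 = 0.0712  (Chevron)
  w_5 = 0.138759·3.1232 + -0.005194·15.9215 = 0.3507  (GE)
Σw_i=1.0000  μᵀw=0.1460
σ²=wᵀΣw=λ₁·μ_p+λ₂ = 0.138759·0.146 + -0.005194 = 0.015065 ≈ 0.0151


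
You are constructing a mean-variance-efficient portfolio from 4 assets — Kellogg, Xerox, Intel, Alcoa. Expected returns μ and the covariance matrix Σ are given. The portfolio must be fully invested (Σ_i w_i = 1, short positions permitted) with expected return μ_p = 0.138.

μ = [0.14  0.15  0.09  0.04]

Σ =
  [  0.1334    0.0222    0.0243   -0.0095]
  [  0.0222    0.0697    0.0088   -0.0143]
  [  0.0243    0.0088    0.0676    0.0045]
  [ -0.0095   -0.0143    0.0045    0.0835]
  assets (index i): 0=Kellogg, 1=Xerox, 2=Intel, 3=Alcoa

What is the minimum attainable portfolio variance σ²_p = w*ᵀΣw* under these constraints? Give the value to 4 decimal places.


p=Σ⁻¹μ = [0.6301  2.0280  0.7839  0.8558]
q=Σ⁻¹𝟙 = [4.1847  14.6528  10.4226  14.3999]
a=μᵀp=0.497198  b=𝟙ᵀp=4.297802  c=𝟙ᵀq=43.659928  D=ac−b²=3.236546
λ₁=(c·0.138−b)/D = (43.659928·0.138−4.297802)/3.236546 = 0.533676
λ₂=(a−b·0.138)/D = (0.497198−4.297802·0.138)/3.236546 = -0.029630
w* = 0.533676·p + -0.029630·q:
  w_0 = 0.533676·0.6301 + -0.029630·4.1847 = 0.2123  (Kellogg)
  w_1 = 0.533676·2.0280 + -0.029630·14.6528 = 0.6481  (Xerox)
  w_2 = 0.533676·0.7839 + -0.029630·10.4226 = 0.1095  (Intel)
  w_3 = 0.533676·0.8558 + -0.029630·14.3999 = 0.0301  (Alcoa)
Σw_i=1.0000  μᵀw=0.1380
σ²=wᵀΣw=λ₁·μ_p+λ₂ = 0.533676·0.138 + -0.029630 = 0.044018 ≈ 0.0440

0.0440


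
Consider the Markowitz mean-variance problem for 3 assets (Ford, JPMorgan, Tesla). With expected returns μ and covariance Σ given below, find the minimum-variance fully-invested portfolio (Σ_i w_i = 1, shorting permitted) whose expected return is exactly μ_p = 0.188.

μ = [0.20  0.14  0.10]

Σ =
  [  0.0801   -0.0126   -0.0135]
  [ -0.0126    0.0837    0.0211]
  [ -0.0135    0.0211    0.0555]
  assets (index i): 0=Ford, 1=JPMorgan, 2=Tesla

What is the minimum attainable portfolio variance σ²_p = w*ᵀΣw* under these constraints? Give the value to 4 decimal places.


0.0485

g=Σ⁻¹μ = [3.0808  1.6516  1.9233]
h=Σ⁻¹𝟙 = [17.1453  9.8820  18.4316]
a=μᵀg=1.039716  b=𝟙ᵀg=6.655700  c=𝟙ᵀh=45.458883  D=ac−b²=2.965977
λ₁=(c·0.188−b)/D = (45.458883·0.188−6.655700)/2.965977 = 0.637419
λ₂=(a−b·0.188)/D = (1.039716−6.655700·0.188)/2.965977 = -0.071328
w* = 0.637419·g + -0.071328·h:
  w_0 = 0.637419·3.0808 + -0.071328·17.1453 = 0.7408  (Ford)
  w_1 = 0.637419·1.6516 + -0.071328·9.8820 = 0.3479  (JPMorgan)
  w_2 = 0.637419·1.9233 + -0.071328·18.4316 = -0.0887  (Tesla)
Σw_i=1.0000  μᵀw=0.1880
σ²=wᵀΣw=λ₁·μ_p+λ₂ = 0.637419·0.188 + -0.071328 = 0.048507 ≈ 0.0485


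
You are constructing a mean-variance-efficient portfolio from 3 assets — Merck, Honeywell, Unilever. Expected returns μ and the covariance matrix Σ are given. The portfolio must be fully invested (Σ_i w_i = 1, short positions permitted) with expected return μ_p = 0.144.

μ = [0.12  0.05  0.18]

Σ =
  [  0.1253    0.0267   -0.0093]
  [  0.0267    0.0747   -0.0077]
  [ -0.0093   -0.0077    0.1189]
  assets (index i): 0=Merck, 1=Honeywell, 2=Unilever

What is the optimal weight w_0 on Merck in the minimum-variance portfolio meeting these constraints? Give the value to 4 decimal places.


x=Σ⁻¹μ = [0.9740  0.4884  1.6217]
y=Σ⁻¹𝟙 = [6.0985  12.2047  9.6778]
a=μᵀx=0.433202  b=𝟙ᵀx=3.084057  c=𝟙ᵀy=27.980969  D=ac−b²=2.610011
λ₁=(c·0.144−b)/D = (27.980969·0.144−3.084057)/2.610011 = 0.362145
λ₂=(a−b·0.144)/D = (0.433202−3.084057·0.144)/2.610011 = -0.004177
w* = 0.362145·x + -0.004177·y:
  w_0 = 0.362145·0.9740 + -0.004177·6.0985 = 0.3273  (Merck)
  w_1 = 0.362145·0.4884 + -0.004177·12.2047 = 0.1259  (Honeywell)
  w_2 = 0.362145·1.6217 + -0.004177·9.6778 = 0.5469  (Unilever)
Σw_i=1.0000  μᵀw=0.1440
σ²=wᵀΣw=λ₁·μ_p+λ₂ = 0.362145·0.144 + -0.004177 = 0.047972 ≈ 0.0480

0.3273


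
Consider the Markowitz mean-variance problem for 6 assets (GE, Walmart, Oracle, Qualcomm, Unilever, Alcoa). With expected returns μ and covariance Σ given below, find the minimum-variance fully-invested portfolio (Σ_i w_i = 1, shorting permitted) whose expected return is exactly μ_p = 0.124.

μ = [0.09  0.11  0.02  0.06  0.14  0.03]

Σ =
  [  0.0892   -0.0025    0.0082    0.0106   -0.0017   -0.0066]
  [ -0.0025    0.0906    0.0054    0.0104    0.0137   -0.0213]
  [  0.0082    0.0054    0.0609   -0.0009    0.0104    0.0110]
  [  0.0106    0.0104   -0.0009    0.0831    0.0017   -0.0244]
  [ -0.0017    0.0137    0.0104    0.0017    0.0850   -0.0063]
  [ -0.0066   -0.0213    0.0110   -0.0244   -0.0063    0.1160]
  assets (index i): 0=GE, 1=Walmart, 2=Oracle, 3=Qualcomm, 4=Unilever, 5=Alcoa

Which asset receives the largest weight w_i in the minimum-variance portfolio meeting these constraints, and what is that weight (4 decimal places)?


x=Σ⁻¹μ = [1.0820  1.1355  -0.3170  0.6346  1.5694  0.7775]
y=Σ⁻¹𝟙 = [10.1938  10.9099  10.1705  13.2599  9.7053  13.5558]
a=μᵀx=0.497059  b=𝟙ᵀx=4.881951  c=𝟙ᵀy=67.795174  D=ac−b²=9.864773
λ₁=(c·0.124−b)/D = (67.795174·0.124−4.881951)/9.864773 = 0.357297
λ₂=(a−b·0.124)/D = (0.497059−4.881951·0.124)/9.864773 = -0.010979
w* = 0.357297·x + -0.010979·y:
  w_0 = 0.357297·1.0820 + -0.010979·10.1938 = 0.2747  (GE)
  w_1 = 0.357297·1.1355 + -0.010979·10.9099 = 0.2859  (Walmart)
  w_2 = 0.357297·-0.3170 + -0.010979·10.1705 = -0.2249  (Oracle)
  w_3 = 0.357297·0.6346 + -0.010979·13.2599 = 0.0812  (Qualcomm)
  w_4 = 0.357297·1.5694 + -0.010979·9.7053 = 0.4542  (Unilever)
  w_5 = 0.357297·0.7775 + -0.010979·13.5558 = 0.1290  (Alcoa)
Σw_i=1.0000  μᵀw=0.1240
σ²=wᵀΣw=λ₁·μ_p+λ₂ = 0.357297·0.124 + -0.010979 = 0.033326 ≈ 0.0333

Unilever (0.4542)


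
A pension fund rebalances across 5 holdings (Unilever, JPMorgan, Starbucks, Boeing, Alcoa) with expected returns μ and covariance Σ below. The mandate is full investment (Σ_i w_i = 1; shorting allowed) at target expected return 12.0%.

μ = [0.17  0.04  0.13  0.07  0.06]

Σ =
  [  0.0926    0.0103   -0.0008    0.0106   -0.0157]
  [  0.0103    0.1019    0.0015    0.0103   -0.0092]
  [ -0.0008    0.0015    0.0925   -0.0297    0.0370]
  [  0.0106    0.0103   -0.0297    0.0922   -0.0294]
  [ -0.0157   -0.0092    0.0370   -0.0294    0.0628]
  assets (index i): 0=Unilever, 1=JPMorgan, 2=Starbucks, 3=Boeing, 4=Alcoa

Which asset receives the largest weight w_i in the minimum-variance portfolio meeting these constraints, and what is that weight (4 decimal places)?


g=Σ⁻¹μ = [1.8942  0.1608  1.3366  1.3707  1.3067]
h=Σ⁻¹𝟙 = [11.9685  8.8745  6.7704  18.6123  24.9403]
a=μᵀg=0.676552  b=𝟙ᵀg=6.069040  c=𝟙ᵀh=71.165846  D=ac−b²=11.314141
λ₁=(c·0.120−b)/D = (71.165846·0.120−6.069040)/11.314141 = 0.218387
λ₂=(a−b·0.120)/D = (0.676552−6.069040·0.120)/11.314141 = -0.004572
w* = 0.218387·g + -0.004572·h:
  w_0 = 0.218387·1.8942 + -0.004572·11.9685 = 0.3589  (Unilever)
  w_1 = 0.218387·0.1608 + -0.004572·8.8745 = -0.0055  (JPMorgan)
  w_2 = 0.218387·1.3366 + -0.004572·6.7704 = 0.2609  (Starbucks)
  w_3 = 0.218387·1.3707 + -0.004572·18.6123 = 0.2142  (Boeing)
  w_4 = 0.218387·1.3067 + -0.004572·24.9403 = 0.1713  (Alcoa)
Σw_i=1.0000  μᵀw=0.1200
σ²=wᵀΣw=λ₁·μ_p+λ₂ = 0.218387·0.120 + -0.004572 = 0.021634 ≈ 0.0216

Unilever (0.3589)


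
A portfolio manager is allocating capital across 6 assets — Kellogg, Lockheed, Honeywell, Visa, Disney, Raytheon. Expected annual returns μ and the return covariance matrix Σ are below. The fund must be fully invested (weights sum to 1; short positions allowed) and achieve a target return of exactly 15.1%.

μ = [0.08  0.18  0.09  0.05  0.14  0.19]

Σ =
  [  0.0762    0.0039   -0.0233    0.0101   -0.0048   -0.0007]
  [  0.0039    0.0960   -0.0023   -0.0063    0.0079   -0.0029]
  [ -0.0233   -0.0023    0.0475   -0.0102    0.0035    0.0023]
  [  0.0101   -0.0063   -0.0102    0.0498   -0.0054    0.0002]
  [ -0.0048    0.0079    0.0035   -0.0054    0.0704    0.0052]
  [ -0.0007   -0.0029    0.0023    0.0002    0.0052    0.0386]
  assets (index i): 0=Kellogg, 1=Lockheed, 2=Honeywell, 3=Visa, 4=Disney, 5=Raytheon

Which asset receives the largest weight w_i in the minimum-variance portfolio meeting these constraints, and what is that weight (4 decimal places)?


Raytheon (0.4308)

u=Σ⁻¹μ = [1.7437  1.9975  2.8572  1.6339  1.5180  4.7208]
v=Σ⁻¹𝟙 = [20.9310  11.7568  35.3751  25.8655  12.8240  23.2002]
a=μᵀu=1.947360  b=𝟙ᵀu=14.471128  c=𝟙ᵀv=129.952524  D=ac−b²=43.650815
λ₁=(c·0.151−b)/D = (129.952524·0.151−14.471128)/43.650815 = 0.118021
λ₂=(a−b·0.151)/D = (1.947360−14.471128·0.151)/43.650815 = -0.005447
w* = 0.118021·u + -0.005447·v:
  w_0 = 0.118021·1.7437 + -0.005447·20.9310 = 0.0918  (Kellogg)
  w_1 = 0.118021·1.9975 + -0.005447·11.7568 = 0.1717  (Lockheed)
  w_2 = 0.118021·2.8572 + -0.005447·35.3751 = 0.1445  (Honeywell)
  w_3 = 0.118021·1.6339 + -0.005447·25.8655 = 0.0519  (Visa)
  w_4 = 0.118021·1.5180 + -0.005447·12.8240 = 0.1093  (Disney)
  w_5 = 0.118021·4.7208 + -0.005447·23.2002 = 0.4308  (Raytheon)
Σw_i=1.0000  μᵀw=0.1510
σ²=wᵀΣw=λ₁·μ_p+λ₂ = 0.118021·0.151 + -0.005447 = 0.012374 ≈ 0.0124


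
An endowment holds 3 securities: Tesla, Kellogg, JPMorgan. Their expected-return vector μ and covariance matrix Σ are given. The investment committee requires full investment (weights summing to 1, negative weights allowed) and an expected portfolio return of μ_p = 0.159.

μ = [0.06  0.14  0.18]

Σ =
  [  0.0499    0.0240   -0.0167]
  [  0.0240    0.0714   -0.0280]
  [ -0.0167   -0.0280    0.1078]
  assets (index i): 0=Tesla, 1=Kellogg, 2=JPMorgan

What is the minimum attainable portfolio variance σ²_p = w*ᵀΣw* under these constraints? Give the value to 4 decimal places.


p=Σ⁻¹μ = [0.7418  2.6848  2.4820]
q=Σ⁻¹𝟙 = [18.6188  13.9356  15.7804]
a=μᵀp=0.867141  b=𝟙ᵀp=5.908588  c=𝟙ᵀq=48.334835  D=ac−b²=7.001690
λ₁=(c·0.159−b)/D = (48.334835·0.159−5.908588)/7.001690 = 0.253746
λ₂=(a−b·0.159)/D = (0.867141−5.908588·0.159)/7.001690 = -0.010330
w* = 0.253746·p + -0.010330·q:
  w_0 = 0.253746·0.7418 + -0.010330·18.6188 = -0.0041  (Tesla)
  w_1 = 0.253746·2.6848 + -0.010330·13.9356 = 0.5373  (Kellogg)
  w_2 = 0.253746·2.4820 + -0.010330·15.7804 = 0.4668  (JPMorgan)
Σw_i=1.0000  μᵀw=0.1590
σ²=wᵀΣw=λ₁·μ_p+λ₂ = 0.253746·0.159 + -0.010330 = 0.030016 ≈ 0.0300

0.0300


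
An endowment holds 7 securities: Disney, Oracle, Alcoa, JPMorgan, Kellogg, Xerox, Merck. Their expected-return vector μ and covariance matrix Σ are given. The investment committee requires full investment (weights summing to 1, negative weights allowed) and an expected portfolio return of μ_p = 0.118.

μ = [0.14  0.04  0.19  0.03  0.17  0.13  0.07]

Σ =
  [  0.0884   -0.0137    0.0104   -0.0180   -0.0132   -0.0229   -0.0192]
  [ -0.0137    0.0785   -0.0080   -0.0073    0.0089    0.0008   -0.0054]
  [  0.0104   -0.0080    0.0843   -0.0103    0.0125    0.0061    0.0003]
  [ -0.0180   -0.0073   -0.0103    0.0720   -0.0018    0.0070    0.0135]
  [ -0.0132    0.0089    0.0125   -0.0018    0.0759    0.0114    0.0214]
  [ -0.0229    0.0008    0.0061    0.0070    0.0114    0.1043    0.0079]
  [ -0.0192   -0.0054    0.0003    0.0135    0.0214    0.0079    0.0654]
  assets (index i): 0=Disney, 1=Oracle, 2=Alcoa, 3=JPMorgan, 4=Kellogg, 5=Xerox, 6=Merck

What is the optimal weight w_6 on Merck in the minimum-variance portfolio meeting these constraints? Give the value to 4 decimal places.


0.0990

p=Σ⁻¹μ = [2.6044  1.0990  1.8079  1.1813  1.8341  1.3554  0.9097]
q=Σ⁻¹𝟙 = [24.6006  20.1733  11.2065  19.7710  7.4969  10.7988  16.2882]
a=μᵀp=1.339201  b=𝟙ᵀp=10.791885  c=𝟙ᵀq=110.335418  D=ac−b²=31.296478
λ₁=(c·0.118−b)/D = (110.335418·0.118−10.791885)/31.296478 = 0.071180
λ₂=(a−b·0.118)/D = (1.339201−10.791885·0.118)/31.296478 = 0.002101
w* = 0.071180·p + 0.002101·q:
  w_0 = 0.071180·2.6044 + 0.002101·24.6006 = 0.2371  (Disney)
  w_1 = 0.071180·1.0990 + 0.002101·20.1733 = 0.1206  (Oracle)
  w_2 = 0.071180·1.8079 + 0.002101·11.2065 = 0.1522  (Alcoa)
  w_3 = 0.071180·1.1813 + 0.002101·19.7710 = 0.1256  (JPMorgan)
  w_4 = 0.071180·1.8341 + 0.002101·7.4969 = 0.1463  (Kellogg)
  w_5 = 0.071180·1.3554 + 0.002101·10.7988 = 0.1192  (Xerox)
  w_6 = 0.071180·0.9097 + 0.002101·16.2882 = 0.0990  (Merck)
Σw_i=1.0000  μᵀw=0.1180
σ²=wᵀΣw=λ₁·μ_p+λ₂ = 0.071180·0.118 + 0.002101 = 0.010500 ≈ 0.0105


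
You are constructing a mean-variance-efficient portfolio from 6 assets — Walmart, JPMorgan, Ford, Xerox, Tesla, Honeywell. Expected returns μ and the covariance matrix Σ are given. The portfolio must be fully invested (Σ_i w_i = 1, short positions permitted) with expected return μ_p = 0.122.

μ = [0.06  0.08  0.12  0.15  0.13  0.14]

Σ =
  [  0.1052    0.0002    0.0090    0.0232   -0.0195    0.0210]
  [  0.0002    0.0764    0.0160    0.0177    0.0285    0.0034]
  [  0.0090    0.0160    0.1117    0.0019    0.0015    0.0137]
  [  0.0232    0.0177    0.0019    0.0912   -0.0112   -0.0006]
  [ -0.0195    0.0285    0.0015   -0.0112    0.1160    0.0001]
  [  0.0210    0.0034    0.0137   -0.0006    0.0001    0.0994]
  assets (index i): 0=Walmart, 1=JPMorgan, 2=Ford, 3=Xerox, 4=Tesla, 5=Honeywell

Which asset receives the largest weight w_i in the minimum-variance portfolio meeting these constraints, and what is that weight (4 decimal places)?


g=Σ⁻¹μ = [0.0889  -0.1024  0.8763  1.7945  1.3216  1.2819]
h=Σ⁻¹𝟙 = [7.1553  5.8979  6.3321  9.0424  9.1592  7.5196]
a=μᵀg=0.722747  b=𝟙ᵀg=5.260797  c=𝟙ᵀh=45.106498  D=ac−b²=4.924589
λ₁=(c·0.122−b)/D = (45.106498·0.122−5.260797)/4.924589 = 0.049181
λ₂=(a−b·0.122)/D = (0.722747−5.260797·0.122)/4.924589 = 0.016434
w* = 0.049181·g + 0.016434·h:
  w_0 = 0.049181·0.0889 + 0.016434·7.1553 = 0.1220  (Walmart)
  w_1 = 0.049181·-0.1024 + 0.016434·5.8979 = 0.0919  (JPMorgan)
  w_2 = 0.049181·0.8763 + 0.016434·6.3321 = 0.1472  (Ford)
  w_3 = 0.049181·1.7945 + 0.016434·9.0424 = 0.2369  (Xerox)
  w_4 = 0.049181·1.3216 + 0.016434·9.1592 = 0.2155  (Tesla)
  w_5 = 0.049181·1.2819 + 0.016434·7.5196 = 0.1866  (Honeywell)
Σw_i=1.0000  μᵀw=0.1220
σ²=wᵀΣw=λ₁·μ_p+λ₂ = 0.049181·0.122 + 0.016434 = 0.022434 ≈ 0.0224

Xerox (0.2369)


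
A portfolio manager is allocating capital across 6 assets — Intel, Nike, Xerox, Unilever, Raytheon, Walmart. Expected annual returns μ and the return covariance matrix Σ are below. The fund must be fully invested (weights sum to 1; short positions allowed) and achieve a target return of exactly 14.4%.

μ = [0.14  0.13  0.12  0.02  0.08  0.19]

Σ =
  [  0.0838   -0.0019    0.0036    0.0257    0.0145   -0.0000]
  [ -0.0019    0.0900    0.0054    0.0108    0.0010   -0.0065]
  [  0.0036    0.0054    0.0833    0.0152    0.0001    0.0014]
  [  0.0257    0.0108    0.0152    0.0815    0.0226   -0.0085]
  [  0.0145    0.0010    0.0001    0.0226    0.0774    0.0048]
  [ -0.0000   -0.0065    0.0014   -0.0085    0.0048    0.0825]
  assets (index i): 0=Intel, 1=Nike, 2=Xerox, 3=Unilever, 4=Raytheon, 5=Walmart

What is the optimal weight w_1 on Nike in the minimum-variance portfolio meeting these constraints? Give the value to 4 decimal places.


0.2179

p=Σ⁻¹μ = [1.7479  1.6467  1.3556  -0.7489  0.7599  2.2884]
q=Σ⁻¹𝟙 = [8.6481  10.9174  9.7549  5.1632  8.8427  12.8333]
a=μᵀp=1.102057  b=𝟙ᵀp=7.049592  c=𝟙ᵀq=56.159572  D=ac−b²=12.194280
λ₁=(c·0.144−b)/D = (56.159572·0.144−7.049592)/12.194280 = 0.085072
λ₂=(a−b·0.144)/D = (1.102057−7.049592·0.144)/12.194280 = 0.007128
w* = 0.085072·p + 0.007128·q:
  w_0 = 0.085072·1.7479 + 0.007128·8.6481 = 0.2103  (Intel)
  w_1 = 0.085072·1.6467 + 0.007128·10.9174 = 0.2179  (Nike)
  w_2 = 0.085072·1.3556 + 0.007128·9.7549 = 0.1848  (Xerox)
  w_3 = 0.085072·-0.7489 + 0.007128·5.1632 = -0.0269  (Unilever)
  w_4 = 0.085072·0.7599 + 0.007128·8.8427 = 0.1277  (Raytheon)
  w_5 = 0.085072·2.2884 + 0.007128·12.8333 = 0.2861  (Walmart)
Σw_i=1.0000  μᵀw=0.1440
σ²=wᵀΣw=λ₁·μ_p+λ₂ = 0.085072·0.144 + 0.007128 = 0.019378 ≈ 0.0194


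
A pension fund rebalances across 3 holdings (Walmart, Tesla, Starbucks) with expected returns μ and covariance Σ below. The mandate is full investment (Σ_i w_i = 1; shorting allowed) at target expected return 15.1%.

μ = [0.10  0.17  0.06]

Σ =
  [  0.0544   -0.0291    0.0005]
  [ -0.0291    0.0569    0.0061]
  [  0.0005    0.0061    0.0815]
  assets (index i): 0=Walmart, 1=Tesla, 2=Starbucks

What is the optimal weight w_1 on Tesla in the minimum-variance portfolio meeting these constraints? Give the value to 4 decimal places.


x=Σ⁻¹μ = [4.7026  5.3599  0.3062]
y=Σ⁻¹𝟙 = [37.3887  35.6917  9.3692]
a=μᵀx=1.399805  b=𝟙ᵀx=10.368610  c=𝟙ᵀy=82.449561  D=ac−b²=7.905232
λ₁=(c·0.151−b)/D = (82.449561·0.151−10.368610)/7.905232 = 0.263278
λ₂=(a−b·0.151)/D = (1.399805−10.368610·0.151)/7.905232 = -0.020980
w* = 0.263278·x + -0.020980·y:
  w_0 = 0.263278·4.7026 + -0.020980·37.3887 = 0.4536  (Walmart)
  w_1 = 0.263278·5.3599 + -0.020980·35.6917 = 0.6623  (Tesla)
  w_2 = 0.263278·0.3062 + -0.020980·9.3692 = -0.1160  (Starbucks)
Σw_i=1.0000  μᵀw=0.1510
σ²=wᵀΣw=λ₁·μ_p+λ₂ = 0.263278·0.151 + -0.020980 = 0.018775 ≈ 0.0188

0.6623


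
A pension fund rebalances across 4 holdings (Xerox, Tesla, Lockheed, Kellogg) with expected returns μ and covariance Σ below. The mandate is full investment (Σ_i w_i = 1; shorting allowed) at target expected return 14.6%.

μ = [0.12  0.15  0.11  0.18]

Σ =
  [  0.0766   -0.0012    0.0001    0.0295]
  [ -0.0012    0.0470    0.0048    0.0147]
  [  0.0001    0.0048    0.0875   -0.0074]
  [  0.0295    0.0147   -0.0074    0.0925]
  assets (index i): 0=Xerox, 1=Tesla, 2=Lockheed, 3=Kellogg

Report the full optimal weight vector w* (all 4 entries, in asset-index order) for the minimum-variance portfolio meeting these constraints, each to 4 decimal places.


x=Σ⁻¹μ = [1.1241  2.7038  1.2137  1.2549]
y=Σ⁻¹𝟙 = [11.3959  18.8879  10.8056  5.0392]
a=μᵀx=0.899833  b=𝟙ᵀx=6.296373  c=𝟙ᵀy=46.128648  D=ac−b²=1.863771
λ₁=(c·0.146−b)/D = (46.128648·0.146−6.296373)/1.863771 = 0.235227
λ₂=(a−b·0.146)/D = (0.899833−6.296373·0.146)/1.863771 = -0.010429
w* = 0.235227·x + -0.010429·y:
  w_0 = 0.235227·1.1241 + -0.010429·11.3959 = 0.1456  (Xerox)
  w_1 = 0.235227·2.7038 + -0.010429·18.8879 = 0.4390  (Tesla)
  w_2 = 0.235227·1.2137 + -0.010429·10.8056 = 0.1728  (Lockheed)
  w_3 = 0.235227·1.2549 + -0.010429·5.0392 = 0.2426  (Kellogg)
Σw_i=1.0000  μᵀw=0.1460
σ²=wᵀΣw=λ₁·μ_p+λ₂ = 0.235227·0.146 + -0.010429 = 0.023914 ≈ 0.0239

0.1456  0.4390  0.1728  0.2426


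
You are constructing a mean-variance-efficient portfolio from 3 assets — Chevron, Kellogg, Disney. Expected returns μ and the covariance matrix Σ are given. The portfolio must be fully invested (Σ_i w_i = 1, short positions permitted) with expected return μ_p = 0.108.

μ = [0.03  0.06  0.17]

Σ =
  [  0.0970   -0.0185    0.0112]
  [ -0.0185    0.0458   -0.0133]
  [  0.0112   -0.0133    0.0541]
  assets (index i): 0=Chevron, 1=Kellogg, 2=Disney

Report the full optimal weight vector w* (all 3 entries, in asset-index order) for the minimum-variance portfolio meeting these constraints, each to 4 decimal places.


u=Σ⁻¹μ = [0.3657  2.5288  3.6883]
v=Σ⁻¹𝟙 = [14.1162  34.5194  24.0482]
a=μᵀu=0.789713  b=𝟙ᵀu=6.582845  c=𝟙ᵀv=72.683819  D=ac−b²=14.065509
λ₁=(c·0.108−b)/D = (72.683819·0.108−6.582845)/14.065509 = 0.090079
λ₂=(a−b·0.108)/D = (0.789713−6.582845·0.108)/14.065509 = 0.005600
w* = 0.090079·u + 0.005600·v:
  w_0 = 0.090079·0.3657 + 0.005600·14.1162 = 0.1120  (Chevron)
  w_1 = 0.090079·2.5288 + 0.005600·34.5194 = 0.4211  (Kellogg)
  w_2 = 0.090079·3.6883 + 0.005600·24.0482 = 0.4669  (Disney)
Σw_i=1.0000  μᵀw=0.1080
σ²=wᵀΣw=λ₁·μ_p+λ₂ = 0.090079·0.108 + 0.005600 = 0.015328 ≈ 0.0153

0.1120  0.4211  0.4669


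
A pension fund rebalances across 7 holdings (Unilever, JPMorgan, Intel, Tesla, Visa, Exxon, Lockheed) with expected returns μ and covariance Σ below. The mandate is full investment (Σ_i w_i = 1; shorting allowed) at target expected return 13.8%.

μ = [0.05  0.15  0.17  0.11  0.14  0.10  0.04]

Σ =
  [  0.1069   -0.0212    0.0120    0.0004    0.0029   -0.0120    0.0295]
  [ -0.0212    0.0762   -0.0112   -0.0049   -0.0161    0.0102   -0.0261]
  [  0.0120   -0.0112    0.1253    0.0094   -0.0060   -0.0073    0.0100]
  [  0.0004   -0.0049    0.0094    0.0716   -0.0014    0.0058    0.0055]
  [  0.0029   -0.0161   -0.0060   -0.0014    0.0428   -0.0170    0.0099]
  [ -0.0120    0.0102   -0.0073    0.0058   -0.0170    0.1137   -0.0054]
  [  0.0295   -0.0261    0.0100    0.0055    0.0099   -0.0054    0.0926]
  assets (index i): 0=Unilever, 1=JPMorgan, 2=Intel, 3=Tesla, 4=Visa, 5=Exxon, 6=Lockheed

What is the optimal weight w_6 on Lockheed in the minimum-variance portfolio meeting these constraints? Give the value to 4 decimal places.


-0.0096

x=Σ⁻¹μ = [0.8965  3.6544  1.7992  1.4972  5.3927  1.5109  0.4047]
y=Σ⁻¹𝟙 = [11.5321  28.3507  10.2404  13.3791  38.2407  13.6327  9.9222]
a=μᵀx=1.985795  b=𝟙ᵀx=15.155629  c=𝟙ᵀy=125.297916  D=ac−b²=19.122866
λ₁=(c·0.138−b)/D = (125.297916·0.138−15.155629)/19.122866 = 0.111672
λ₂=(a−b·0.138)/D = (1.985795−15.155629·0.138)/19.122866 = -0.005526
w* = 0.111672·x + -0.005526·y:
  w_0 = 0.111672·0.8965 + -0.005526·11.5321 = 0.0364  (Unilever)
  w_1 = 0.111672·3.6544 + -0.005526·28.3507 = 0.2514  (JPMorgan)
  w_2 = 0.111672·1.7992 + -0.005526·10.2404 = 0.1443  (Intel)
  w_3 = 0.111672·1.4972 + -0.005526·13.3791 = 0.0933  (Tesla)
  w_4 = 0.111672·5.3927 + -0.005526·38.2407 = 0.3909  (Visa)
  w_5 = 0.111672·1.5109 + -0.005526·13.6327 = 0.0934  (Exxon)
  w_6 = 0.111672·0.4047 + -0.005526·9.9222 = -0.0096  (Lockheed)
Σw_i=1.0000  μᵀw=0.1380
σ²=wᵀΣw=λ₁·μ_p+λ₂ = 0.111672·0.138 + -0.005526 = 0.009884 ≈ 0.0099


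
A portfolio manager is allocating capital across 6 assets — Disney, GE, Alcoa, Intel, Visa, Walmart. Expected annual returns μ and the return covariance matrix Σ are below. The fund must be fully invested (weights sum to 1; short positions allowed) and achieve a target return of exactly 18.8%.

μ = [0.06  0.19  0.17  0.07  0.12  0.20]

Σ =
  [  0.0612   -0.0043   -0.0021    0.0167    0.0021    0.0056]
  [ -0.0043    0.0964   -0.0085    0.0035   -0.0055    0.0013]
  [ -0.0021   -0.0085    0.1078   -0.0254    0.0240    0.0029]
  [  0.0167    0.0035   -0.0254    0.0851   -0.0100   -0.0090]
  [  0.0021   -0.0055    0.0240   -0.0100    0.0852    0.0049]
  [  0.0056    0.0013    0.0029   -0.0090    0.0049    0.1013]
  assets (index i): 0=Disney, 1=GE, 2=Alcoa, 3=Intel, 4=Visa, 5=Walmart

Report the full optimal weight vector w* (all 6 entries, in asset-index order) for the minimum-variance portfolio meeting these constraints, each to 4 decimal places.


x=Σ⁻¹μ = [0.5690  2.1377  1.8158  1.4980  1.0850  1.9441]
y=Σ⁻¹𝟙 = [12.4130  11.8542  11.3325  14.4069  10.1488  9.4980]
a=μᵀx=1.372861  b=𝟙ᵀx=9.049559  c=𝟙ᵀy=69.653510  D=ac−b²=13.730050
λ₁=(c·0.188−b)/D = (69.653510·0.188−9.049559)/13.730050 = 0.294631
λ₂=(a−b·0.188)/D = (1.372861−9.049559·0.188)/13.730050 = -0.023922
w* = 0.294631·x + -0.023922·y:
  w_0 = 0.294631·0.5690 + -0.023922·12.4130 = -0.1293  (Disney)
  w_1 = 0.294631·2.1377 + -0.023922·11.8542 = 0.3463  (GE)
  w_2 = 0.294631·1.8158 + -0.023922·11.3325 = 0.2639  (Alcoa)
  w_3 = 0.294631·1.4980 + -0.023922·14.4069 = 0.0967  (Intel)
  w_4 = 0.294631·1.0850 + -0.023922·10.1488 = 0.0769  (Visa)
  w_5 = 0.294631·1.9441 + -0.023922·9.4980 = 0.3456  (Walmart)
Σw_i=1.0000  μᵀw=0.1880
σ²=wᵀΣw=λ₁·μ_p+λ₂ = 0.294631·0.188 + -0.023922 = 0.031468 ≈ 0.0315

-0.1293  0.3463  0.2639  0.0967  0.0769  0.3456


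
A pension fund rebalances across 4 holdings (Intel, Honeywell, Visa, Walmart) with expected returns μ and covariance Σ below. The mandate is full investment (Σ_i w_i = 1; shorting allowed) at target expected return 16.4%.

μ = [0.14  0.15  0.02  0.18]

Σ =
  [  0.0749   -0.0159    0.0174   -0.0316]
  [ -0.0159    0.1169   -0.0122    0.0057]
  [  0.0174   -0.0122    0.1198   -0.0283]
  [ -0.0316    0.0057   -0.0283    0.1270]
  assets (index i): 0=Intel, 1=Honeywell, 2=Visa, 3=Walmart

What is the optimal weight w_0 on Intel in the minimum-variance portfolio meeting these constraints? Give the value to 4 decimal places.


x=Σ⁻¹μ = [3.0461  1.6332  0.4089  2.1931]
y=Σ⁻¹𝟙 = [19.5658  11.5641  10.1024  14.4745]
a=μᵀx=1.074367  b=𝟙ᵀx=7.281291  c=𝟙ᵀy=55.706818  D=ac−b²=6.832385
λ₁=(c·0.164−b)/D = (55.706818·0.164−7.281291)/6.832385 = 0.271447
λ₂=(a−b·0.164)/D = (1.074367−7.281291·0.164)/6.832385 = -0.017529
w* = 0.271447·x + -0.017529·y:
  w_0 = 0.271447·3.0461 + -0.017529·19.5658 = 0.4839  (Intel)
  w_1 = 0.271447·1.6332 + -0.017529·11.5641 = 0.2406  (Honeywell)
  w_2 = 0.271447·0.4089 + -0.017529·10.1024 = -0.0661  (Visa)
  w_3 = 0.271447·2.1931 + -0.017529·14.4745 = 0.3416  (Walmart)
Σw_i=1.0000  μᵀw=0.1640
σ²=wᵀΣw=λ₁·μ_p+λ₂ = 0.271447·0.164 + -0.017529 = 0.026988 ≈ 0.0270

0.4839
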